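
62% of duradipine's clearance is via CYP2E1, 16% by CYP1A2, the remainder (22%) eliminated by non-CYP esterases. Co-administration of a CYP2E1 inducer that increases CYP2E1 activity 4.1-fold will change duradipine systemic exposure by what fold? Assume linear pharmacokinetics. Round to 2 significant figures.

0.34

The CYP2E1 pathway (62% of clearance) rises to 4.1× activity: 0.62 × 4.1 = 2.542.
CYP1A2 (16%) and the residual 22% are unaffected.
CL_new/CL_old = 2.542 + 0.16 + 0.22 = 2.922.
Since systemic exposure ∝ 1/CL, the ratio is 1 / 2.922 = 0.34.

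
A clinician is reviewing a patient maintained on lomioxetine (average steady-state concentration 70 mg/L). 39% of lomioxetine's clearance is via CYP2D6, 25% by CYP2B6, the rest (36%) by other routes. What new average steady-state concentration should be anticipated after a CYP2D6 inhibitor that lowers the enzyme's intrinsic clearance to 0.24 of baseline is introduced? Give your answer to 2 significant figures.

99 mg/L

The CYP2D6 pathway (39% of clearance) drops to 0.24× activity: 0.39 × 0.24 = 0.0936.
CYP2B6 (25%) and the residual 36% are unaffected.
Relative clearance = 0.0936 + 0.25 + 0.36 = 0.7036.
Average steady-state concentration ∝ 1/CL, so new value = 70 / 0.7036 = 99 mg/L.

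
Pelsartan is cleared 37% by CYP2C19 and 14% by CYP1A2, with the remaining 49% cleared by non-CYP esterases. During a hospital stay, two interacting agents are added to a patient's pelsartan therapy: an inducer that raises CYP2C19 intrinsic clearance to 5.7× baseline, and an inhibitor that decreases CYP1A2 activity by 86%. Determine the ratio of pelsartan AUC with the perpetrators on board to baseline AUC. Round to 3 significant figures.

The CYP2C19 pathway (37% of clearance) rises to 5.7× activity: 0.37 × 5.7 = 2.109.
The CYP1A2 pathway (14% of clearance) is reduced to 0.14× activity: 0.14 × 0.14 = 0.0196.
Non-CYP routes (49%) are unchanged.
CL_new/CL_old = 2.109 + 0.0196 + 0.49 = 2.6186.
Net AUC ratio = 1 / 2.6186 = 0.382.

0.382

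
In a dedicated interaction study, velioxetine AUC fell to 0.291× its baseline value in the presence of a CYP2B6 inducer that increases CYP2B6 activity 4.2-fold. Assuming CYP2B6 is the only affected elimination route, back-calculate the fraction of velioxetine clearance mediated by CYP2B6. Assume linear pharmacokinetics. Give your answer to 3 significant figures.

0.761

Let fm be the CYP2B6 fraction. New clearance relative to baseline = fm × 4.2 + (1 − fm).
AUC ratio = 1 / (new CL fraction), so new CL fraction = 1 / 0.291 = 3.436.
fm × 4.2 + 1 − fm = 3.436  ⇒  fm × (4.2 − 1) = 2.436  ⇒  fm = 0.761.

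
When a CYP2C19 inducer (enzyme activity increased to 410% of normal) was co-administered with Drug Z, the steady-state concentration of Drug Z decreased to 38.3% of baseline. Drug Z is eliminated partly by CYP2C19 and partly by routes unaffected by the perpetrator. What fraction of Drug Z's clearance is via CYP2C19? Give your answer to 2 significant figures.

Call the CYP2C19 fraction fm. After the interaction, CL_new/CL_old = fm × 4.1 + (1 − fm).
Steady-state concentration ratio = 1 / (new CL fraction), so new CL fraction = 1 / 0.383 = 2.611.
fm × 4.1 + 1 − fm = 2.611  ⇒  fm × (4.1 − 1) = 1.611  ⇒  fm = 0.52.

0.52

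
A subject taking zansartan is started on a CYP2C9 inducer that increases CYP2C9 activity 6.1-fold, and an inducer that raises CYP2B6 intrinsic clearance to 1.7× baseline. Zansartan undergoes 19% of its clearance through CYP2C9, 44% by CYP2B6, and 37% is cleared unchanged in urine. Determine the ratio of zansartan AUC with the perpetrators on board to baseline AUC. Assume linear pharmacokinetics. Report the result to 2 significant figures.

The CYP2C9 pathway (19% of clearance) is boosted to 6.1× activity: 0.19 × 6.1 = 1.159.
The CYP2B6 pathway (44% of clearance) increases to 1.7× activity: 0.44 × 1.7 = 0.748.
The remaining 37% of clearance is unaffected.
New clearance relative to baseline: 1.159 + 0.748 + 0.37 = 2.277.
Because AUC varies inversely with clearance, the combined effect is 1 / 2.277 = 0.44.

0.44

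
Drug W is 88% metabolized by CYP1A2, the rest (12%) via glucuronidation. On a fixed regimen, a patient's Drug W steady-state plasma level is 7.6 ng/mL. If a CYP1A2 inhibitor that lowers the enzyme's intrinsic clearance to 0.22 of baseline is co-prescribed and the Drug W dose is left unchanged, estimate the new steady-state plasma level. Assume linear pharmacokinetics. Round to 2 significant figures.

The CYP1A2 pathway (88% of clearance) drops to 0.22× activity: 0.88 × 0.22 = 0.1936.
Non-CYP routes (12%) are unchanged.
CL_new/CL_old = 0.1936 + 0.12 = 0.3136.
Steady-state plasma level ∝ 1/CL, so new value = 7.6 / 0.3136 = 24 ng/mL.

24 ng/mL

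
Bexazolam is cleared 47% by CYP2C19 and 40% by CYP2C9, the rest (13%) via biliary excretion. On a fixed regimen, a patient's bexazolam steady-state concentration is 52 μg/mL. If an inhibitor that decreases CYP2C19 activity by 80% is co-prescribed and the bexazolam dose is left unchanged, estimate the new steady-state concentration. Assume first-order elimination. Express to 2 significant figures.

83 μg/mL

The CYP2C19 pathway (47% of clearance) falls to 0.2× activity: 0.47 × 0.2 = 0.094.
CYP2C9 (40%) and the residual 13% are unaffected.
Relative clearance = 0.094 + 0.4 + 0.13 = 0.624.
New steady-state concentration = baseline ÷ relative clearance = 52 / 0.624 = 83 μg/mL.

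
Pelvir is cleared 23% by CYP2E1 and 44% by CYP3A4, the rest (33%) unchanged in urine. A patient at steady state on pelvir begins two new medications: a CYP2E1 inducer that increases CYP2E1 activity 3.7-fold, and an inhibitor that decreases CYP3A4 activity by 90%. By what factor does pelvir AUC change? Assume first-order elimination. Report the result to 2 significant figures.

The CYP2E1 pathway (23% of clearance) is boosted to 3.7× activity: 0.23 × 3.7 = 0.851.
The CYP3A4 pathway (44% of clearance) drops to 0.1× activity: 0.44 × 0.1 = 0.044.
The remaining 33% of clearance is unaffected.
New clearance relative to baseline: 0.851 + 0.044 + 0.33 = 1.225.
Because AUC varies inversely with clearance, the combined effect is 1 / 1.225 = 0.82.

0.82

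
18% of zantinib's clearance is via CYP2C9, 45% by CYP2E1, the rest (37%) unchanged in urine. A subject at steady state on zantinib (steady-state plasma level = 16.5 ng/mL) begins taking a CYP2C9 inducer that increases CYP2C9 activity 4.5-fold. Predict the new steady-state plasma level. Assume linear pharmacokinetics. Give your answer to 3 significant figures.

10.1 ng/mL

The CYP2C9 pathway (18% of clearance) is boosted to 4.5× activity: 0.18 × 4.5 = 0.81.
CYP2E1 (45%) and the residual 37% are unaffected.
Relative clearance = 0.81 + 0.45 + 0.37 = 1.63.
Steady-state plasma level ∝ 1/CL, so new value = 16.5 / 1.63 = 10.1 ng/mL.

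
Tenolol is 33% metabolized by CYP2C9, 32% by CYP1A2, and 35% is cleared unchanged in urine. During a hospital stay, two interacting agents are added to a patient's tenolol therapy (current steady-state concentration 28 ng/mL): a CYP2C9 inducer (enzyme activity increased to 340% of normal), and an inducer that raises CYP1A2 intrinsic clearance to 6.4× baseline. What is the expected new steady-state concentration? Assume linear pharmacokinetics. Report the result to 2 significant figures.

The CYP2C9 pathway (33% of clearance) rises to 3.4× activity: 0.33 × 3.4 = 1.122.
The CYP1A2 pathway (32% of clearance) is boosted to 6.4× activity: 0.32 × 6.4 = 2.048.
The remaining 35% of clearance is unaffected.
CL_new/CL_old = 1.122 + 2.048 + 0.35 = 3.52.
New steady-state concentration = 28 / 3.52 = 8.0 ng/mL (concentration scales inversely with clearance).

8.0 ng/mL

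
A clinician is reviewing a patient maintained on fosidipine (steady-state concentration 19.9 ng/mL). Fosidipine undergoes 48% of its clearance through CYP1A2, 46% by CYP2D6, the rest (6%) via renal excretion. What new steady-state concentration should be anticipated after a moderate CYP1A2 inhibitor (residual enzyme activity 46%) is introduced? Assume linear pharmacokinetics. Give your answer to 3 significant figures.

26.9 ng/mL

The CYP1A2 pathway (48% of clearance) is reduced to 0.46× activity: 0.48 × 0.46 = 0.2208.
CYP2D6 (46%) and the residual 6% are unaffected.
CL_new/CL_old = 0.2208 + 0.46 + 0.06 = 0.7408.
With dosing unchanged, steady-state concentration scales as 1/CL: 19.9 / 0.7408 = 26.9 ng/mL.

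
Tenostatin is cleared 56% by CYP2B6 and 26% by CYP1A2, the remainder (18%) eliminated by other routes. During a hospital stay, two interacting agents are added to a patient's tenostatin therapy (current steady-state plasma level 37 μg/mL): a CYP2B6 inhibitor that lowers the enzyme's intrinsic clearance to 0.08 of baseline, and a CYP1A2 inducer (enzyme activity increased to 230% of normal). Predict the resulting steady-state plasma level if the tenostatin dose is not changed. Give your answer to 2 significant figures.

45 μg/mL

The CYP2B6 pathway (56% of clearance) drops to 0.08× activity: 0.56 × 0.08 = 0.0448.
The CYP1A2 pathway (26% of clearance) is boosted to 2.3× activity: 0.26 × 2.3 = 0.598.
Non-CYP routes (18%) are unchanged.
New clearance relative to baseline: 0.0448 + 0.598 + 0.18 = 0.8228.
New steady-state plasma level = 37 / 0.8228 = 45 μg/mL (concentration scales inversely with clearance).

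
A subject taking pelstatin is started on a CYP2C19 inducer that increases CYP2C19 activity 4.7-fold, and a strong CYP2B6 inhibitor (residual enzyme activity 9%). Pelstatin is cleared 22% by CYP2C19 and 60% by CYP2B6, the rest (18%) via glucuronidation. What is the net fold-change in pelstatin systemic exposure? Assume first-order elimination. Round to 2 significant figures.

The CYP2C19 pathway (22% of clearance) rises to 4.7× activity: 0.22 × 4.7 = 1.034.
The CYP2B6 pathway (60% of clearance) drops to 0.09× activity: 0.6 × 0.09 = 0.054.
Non-CYP routes (18%) are unchanged.
New clearance relative to baseline: 1.034 + 0.054 + 0.18 = 1.268.
Because systemic exposure varies inversely with clearance, the combined effect is 1 / 1.268 = 0.79.

0.79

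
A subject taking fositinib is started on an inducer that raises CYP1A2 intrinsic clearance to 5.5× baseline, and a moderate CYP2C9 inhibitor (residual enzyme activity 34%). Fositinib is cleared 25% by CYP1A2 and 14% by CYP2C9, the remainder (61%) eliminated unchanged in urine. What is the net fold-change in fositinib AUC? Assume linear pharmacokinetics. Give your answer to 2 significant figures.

0.49

CYP1A2: 0.25 × 5.5 = 1.375
CYP2C9: 0.14 × 0.34 = 0.0476
Other: 0.61 (unchanged)
CL_new/CL_old = 1.375 + 0.0476 + 0.61 = 2.0326.
AUC ∝ 1/CL: fold-change = 1 / 2.0326 = 0.49.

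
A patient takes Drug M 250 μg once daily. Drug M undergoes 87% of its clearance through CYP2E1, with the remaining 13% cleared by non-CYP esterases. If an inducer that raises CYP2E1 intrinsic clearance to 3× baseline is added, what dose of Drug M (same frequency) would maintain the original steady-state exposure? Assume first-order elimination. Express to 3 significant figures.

The CYP2E1 pathway (87% of clearance) rises to 3× activity: 0.87 × 3 = 2.61.
The remaining 13% of clearance is unaffected.
CL_new/CL_old = 2.61 + 0.13 = 2.74.
Exposure is unchanged when dose changes in proportion to clearance. New dose = 250 μg × 2.74 = 685 μg.

685 μg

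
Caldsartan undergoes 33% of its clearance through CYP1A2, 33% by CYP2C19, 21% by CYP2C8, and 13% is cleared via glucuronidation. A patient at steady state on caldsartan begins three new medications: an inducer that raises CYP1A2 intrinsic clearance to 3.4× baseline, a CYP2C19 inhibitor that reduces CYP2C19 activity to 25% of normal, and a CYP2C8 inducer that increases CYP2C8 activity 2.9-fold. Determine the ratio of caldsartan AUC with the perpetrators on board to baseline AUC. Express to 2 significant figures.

0.51

The CYP1A2 pathway (33% of clearance) rises to 3.4× activity: 0.33 × 3.4 = 1.122.
The CYP2C19 pathway (33% of clearance) is reduced to 0.25× activity: 0.33 × 0.25 = 0.0825.
The CYP2C8 pathway (21% of clearance) rises to 2.9× activity: 0.21 × 2.9 = 0.609.
Non-CYP routes (13%) are unchanged.
Relative clearance = 1.122 + 0.0825 + 0.609 + 0.13 = 1.9435.
Because AUC varies inversely with clearance, the combined effect is 1 / 1.9435 = 0.51.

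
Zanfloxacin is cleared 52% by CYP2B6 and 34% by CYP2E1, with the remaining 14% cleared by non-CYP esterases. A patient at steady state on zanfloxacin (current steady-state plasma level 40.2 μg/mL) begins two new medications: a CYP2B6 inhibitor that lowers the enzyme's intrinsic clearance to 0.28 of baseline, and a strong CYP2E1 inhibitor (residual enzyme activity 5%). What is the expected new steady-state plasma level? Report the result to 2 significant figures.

1.3 × 10² μg/mL

CYP2B6: 0.52 × 0.28 = 0.1456
CYP2E1: 0.34 × 0.05 = 0.017
Other: 0.14 (unchanged)
New clearance relative to baseline: 0.1456 + 0.017 + 0.14 = 0.3026.
Dividing the baseline by the relative clearance: 40.2 / 0.3026 = 1.3 × 10² μg/mL.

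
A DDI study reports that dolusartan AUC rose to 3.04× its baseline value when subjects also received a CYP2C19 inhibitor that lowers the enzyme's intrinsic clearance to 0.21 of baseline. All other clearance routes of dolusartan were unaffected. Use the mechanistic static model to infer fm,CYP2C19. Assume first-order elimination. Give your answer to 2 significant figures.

0.85

Let fm be the CYP2C19 fraction. New clearance relative to baseline = fm × 0.21 + (1 − fm).
AUC ratio = 1 / (new CL fraction), so new CL fraction = 1 / 3.04 = 0.3289.
fm × 0.21 + 1 − fm = 0.3289  ⇒  fm × (0.21 − 1) = −0.6711  ⇒  fm = 0.85.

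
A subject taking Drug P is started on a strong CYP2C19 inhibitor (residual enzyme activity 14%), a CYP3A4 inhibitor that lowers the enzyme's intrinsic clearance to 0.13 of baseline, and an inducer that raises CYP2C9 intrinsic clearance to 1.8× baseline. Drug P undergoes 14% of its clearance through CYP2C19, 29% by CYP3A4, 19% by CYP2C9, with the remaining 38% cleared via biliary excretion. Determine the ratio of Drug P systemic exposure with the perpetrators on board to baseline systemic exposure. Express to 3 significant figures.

1.28

The CYP2C19 pathway (14% of clearance) drops to 0.14× activity: 0.14 × 0.14 = 0.0196.
The CYP3A4 pathway (29% of clearance) is reduced to 0.13× activity: 0.29 × 0.13 = 0.0377.
The CYP2C9 pathway (19% of clearance) is boosted to 1.8× activity: 0.19 × 1.8 = 0.342.
The remaining 38% of clearance is unaffected.
Relative clearance = 0.0196 + 0.0377 + 0.342 + 0.38 = 0.7793.
Systemic exposure ∝ 1/CL: fold-change = 1 / 0.7793 = 1.28.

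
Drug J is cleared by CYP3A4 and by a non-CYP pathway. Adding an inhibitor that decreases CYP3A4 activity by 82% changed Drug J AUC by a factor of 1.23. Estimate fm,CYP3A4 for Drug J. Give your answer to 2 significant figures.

0.23

CL'/CL = 1 / 1.23 = 0.813
0.18·fm + (1 − fm) = 0.813
fm = (0.813 − 1) / (0.18 − 1) = 0.23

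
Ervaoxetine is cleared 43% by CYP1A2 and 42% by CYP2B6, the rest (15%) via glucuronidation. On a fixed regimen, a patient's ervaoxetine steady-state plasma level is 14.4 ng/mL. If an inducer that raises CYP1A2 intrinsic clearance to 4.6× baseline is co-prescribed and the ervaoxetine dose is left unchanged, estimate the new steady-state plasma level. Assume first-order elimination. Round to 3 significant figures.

The CYP1A2 pathway (43% of clearance) increases to 4.6× activity: 0.43 × 4.6 = 1.978.
CYP2B6 (42%) and the residual 15% are unaffected.
Relative clearance = 1.978 + 0.42 + 0.15 = 2.548.
With dosing unchanged, steady-state plasma level scales as 1/CL: 14.4 / 2.548 = 5.65 ng/mL.

5.65 ng/mL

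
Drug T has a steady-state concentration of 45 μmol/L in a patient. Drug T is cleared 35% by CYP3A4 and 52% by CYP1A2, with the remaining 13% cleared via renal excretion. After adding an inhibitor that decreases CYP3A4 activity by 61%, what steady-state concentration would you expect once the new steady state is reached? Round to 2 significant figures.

57 μmol/L

The CYP3A4 pathway (35% of clearance) is reduced to 0.39× activity: 0.35 × 0.39 = 0.1365.
CYP1A2 (52%) and the residual 13% are unaffected.
CL_new/CL_old = 0.1365 + 0.52 + 0.13 = 0.7865.
New steady-state concentration = baseline ÷ relative clearance = 45 / 0.7865 = 57 μmol/L.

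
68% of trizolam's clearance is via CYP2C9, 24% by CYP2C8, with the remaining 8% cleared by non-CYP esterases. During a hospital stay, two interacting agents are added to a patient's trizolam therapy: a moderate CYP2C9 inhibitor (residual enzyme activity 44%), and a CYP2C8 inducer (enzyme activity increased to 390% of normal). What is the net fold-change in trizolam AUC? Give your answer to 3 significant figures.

0.760

CYP2C9: 0.68 × 0.44 = 0.2992
CYP2C8: 0.24 × 3.9 = 0.936
Other: 0.08 (unchanged)
New clearance relative to baseline: 0.2992 + 0.936 + 0.08 = 1.3152.
Net AUC ratio = 1 / 1.3152 = 0.760.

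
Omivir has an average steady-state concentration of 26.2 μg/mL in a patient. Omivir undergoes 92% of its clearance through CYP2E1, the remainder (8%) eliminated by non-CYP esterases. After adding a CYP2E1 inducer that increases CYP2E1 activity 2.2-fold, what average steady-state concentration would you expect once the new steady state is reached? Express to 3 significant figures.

12.5 μg/mL

CYP2E1: 0.92 × 2.2 = 2.024
Other: 0.08 (unchanged)
Relative clearance = 2.024 + 0.08 = 2.104.
New average steady-state concentration = baseline ÷ relative clearance = 26.2 / 2.104 = 12.5 μg/mL.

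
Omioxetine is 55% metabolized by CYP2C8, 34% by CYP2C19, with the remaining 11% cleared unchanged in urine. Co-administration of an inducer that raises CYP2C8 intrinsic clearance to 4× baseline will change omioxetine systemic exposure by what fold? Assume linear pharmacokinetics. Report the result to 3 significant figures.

0.377

The CYP2C8 pathway (55% of clearance) rises to 4× activity: 0.55 × 4 = 2.2.
CYP2C19 (34%) and the residual 11% are unaffected.
Relative clearance = 2.2 + 0.34 + 0.11 = 2.65.
Since systemic exposure ∝ 1/CL, the ratio is 1 / 2.65 = 0.377.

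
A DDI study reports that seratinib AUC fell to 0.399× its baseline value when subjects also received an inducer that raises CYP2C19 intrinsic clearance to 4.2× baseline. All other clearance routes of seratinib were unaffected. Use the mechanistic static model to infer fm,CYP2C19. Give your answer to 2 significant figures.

0.47

Call the CYP2C19 fraction fm. After the interaction, CL_new/CL_old = fm × 4.2 + (1 − fm).
AUC ratio = 1 / (new CL fraction), so new CL fraction = 1 / 0.399 = 2.506.
fm × 4.2 + 1 − fm = 2.506  ⇒  fm × (4.2 − 1) = 1.506  ⇒  fm = 0.47.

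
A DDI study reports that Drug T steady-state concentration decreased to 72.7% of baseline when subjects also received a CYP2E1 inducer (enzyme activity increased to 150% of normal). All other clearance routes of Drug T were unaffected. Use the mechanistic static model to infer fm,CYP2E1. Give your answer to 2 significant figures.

0.75

Let x = fm,CYP2E1. Because steady-state concentration ∝ 1/CL, relative clearance rose to 1/0.727 = 1.376.
Setting x·1.5 + (1 − x) = 1.376 and solving: x = (1.376 − 1)/(1.5 − 1) = 0.75.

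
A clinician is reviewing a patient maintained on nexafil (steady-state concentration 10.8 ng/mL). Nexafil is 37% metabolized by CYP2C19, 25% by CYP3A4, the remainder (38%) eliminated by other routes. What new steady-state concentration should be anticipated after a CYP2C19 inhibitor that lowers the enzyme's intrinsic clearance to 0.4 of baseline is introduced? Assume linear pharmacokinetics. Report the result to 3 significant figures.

13.9 ng/mL

CYP2C19: 0.37 × 0.4 = 0.148
CYP3A4: 0.25 (unchanged)
Other: 0.38 (unchanged)
New clearance relative to baseline: 0.148 + 0.25 + 0.38 = 0.778.
With dosing unchanged, steady-state concentration scales as 1/CL: 10.8 / 0.778 = 13.9 ng/mL.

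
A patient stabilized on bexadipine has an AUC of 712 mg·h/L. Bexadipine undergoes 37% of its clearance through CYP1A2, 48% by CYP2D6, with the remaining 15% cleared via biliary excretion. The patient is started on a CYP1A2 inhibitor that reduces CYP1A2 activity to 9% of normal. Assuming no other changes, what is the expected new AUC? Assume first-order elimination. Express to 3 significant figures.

1.07 × 10³ mg·h/L

The CYP1A2 pathway (37% of clearance) is reduced to 0.09× activity: 0.37 × 0.09 = 0.0333.
CYP2D6 (48%) and the residual 15% are unaffected.
Relative clearance = 0.0333 + 0.48 + 0.15 = 0.6633.
New AUC = baseline ÷ relative clearance = 712 / 0.6633 = 1.07 × 10³ mg·h/L.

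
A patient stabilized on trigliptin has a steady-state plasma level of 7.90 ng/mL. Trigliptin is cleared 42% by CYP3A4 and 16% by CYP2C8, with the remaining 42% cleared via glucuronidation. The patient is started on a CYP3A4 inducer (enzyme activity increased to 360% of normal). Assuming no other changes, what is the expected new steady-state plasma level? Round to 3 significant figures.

3.78 ng/mL

The CYP3A4 pathway (42% of clearance) increases to 3.6× activity: 0.42 × 3.6 = 1.512.
CYP2C8 (16%) and the residual 42% are unaffected.
CL_new/CL_old = 1.512 + 0.16 + 0.42 = 2.092.
Steady-state plasma level ∝ 1/CL, so new value = 7.90 / 2.092 = 3.78 ng/mL.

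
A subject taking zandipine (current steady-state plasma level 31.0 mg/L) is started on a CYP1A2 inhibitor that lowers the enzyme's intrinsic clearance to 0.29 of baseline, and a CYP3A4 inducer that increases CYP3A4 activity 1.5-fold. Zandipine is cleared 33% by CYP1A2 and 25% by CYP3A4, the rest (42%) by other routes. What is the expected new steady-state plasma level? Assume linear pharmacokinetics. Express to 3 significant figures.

34.8 mg/L

The CYP1A2 pathway (33% of clearance) drops to 0.29× activity: 0.33 × 0.29 = 0.0957.
The CYP3A4 pathway (25% of clearance) rises to 1.5× activity: 0.25 × 1.5 = 0.375.
Non-CYP routes (42%) are unchanged.
Relative clearance = 0.0957 + 0.375 + 0.42 = 0.8907.
Dividing the baseline by the relative clearance: 31.0 / 0.8907 = 34.8 mg/L.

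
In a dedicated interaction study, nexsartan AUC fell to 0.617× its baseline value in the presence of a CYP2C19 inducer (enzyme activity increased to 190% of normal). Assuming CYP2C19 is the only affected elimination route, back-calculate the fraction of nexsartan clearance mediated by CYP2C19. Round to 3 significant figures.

0.690

Let x = fm,CYP2C19. Because AUC ∝ 1/CL, relative clearance rose to 1/0.617 = 1.621.
Setting x·1.9 + (1 − x) = 1.621 and solving: x = (1.621 − 1)/(1.9 − 1) = 0.690.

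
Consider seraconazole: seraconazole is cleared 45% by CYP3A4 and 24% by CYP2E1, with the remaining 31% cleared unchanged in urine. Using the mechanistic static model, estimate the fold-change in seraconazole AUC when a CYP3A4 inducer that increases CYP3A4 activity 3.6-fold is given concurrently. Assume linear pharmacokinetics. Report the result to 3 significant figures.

0.461

The CYP3A4 pathway (45% of clearance) increases to 3.6× activity: 0.45 × 3.6 = 1.62.
CYP2E1 (24%) and the residual 31% are unaffected.
Relative clearance = 1.62 + 0.24 + 0.31 = 2.17.
AUC is inversely proportional to clearance, so the fold-change is 1 / 2.17 = 0.461.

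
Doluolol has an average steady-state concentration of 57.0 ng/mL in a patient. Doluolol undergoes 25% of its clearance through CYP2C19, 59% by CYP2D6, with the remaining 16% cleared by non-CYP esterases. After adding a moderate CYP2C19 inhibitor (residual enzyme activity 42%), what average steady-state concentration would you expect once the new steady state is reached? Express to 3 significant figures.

CYP2C19: 0.25 × 0.42 = 0.105
CYP2D6: 0.59 (unchanged)
Other: 0.16 (unchanged)
Relative clearance = 0.105 + 0.59 + 0.16 = 0.855.
Average steady-state concentration ∝ 1/CL, so new value = 57.0 / 0.855 = 66.7 ng/mL.

66.7 ng/mL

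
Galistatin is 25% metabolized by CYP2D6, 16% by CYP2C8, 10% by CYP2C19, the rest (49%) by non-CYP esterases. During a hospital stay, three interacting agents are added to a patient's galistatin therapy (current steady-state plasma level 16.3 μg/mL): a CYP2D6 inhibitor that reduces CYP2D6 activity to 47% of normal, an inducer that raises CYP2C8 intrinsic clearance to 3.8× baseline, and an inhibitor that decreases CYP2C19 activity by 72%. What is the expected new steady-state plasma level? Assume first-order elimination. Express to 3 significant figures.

The CYP2D6 pathway (25% of clearance) is reduced to 0.47× activity: 0.25 × 0.47 = 0.1175.
The CYP2C8 pathway (16% of clearance) increases to 3.8× activity: 0.16 × 3.8 = 0.608.
The CYP2C19 pathway (10% of clearance) falls to 0.28× activity: 0.1 × 0.28 = 0.028.
The remaining 49% of clearance is unaffected.
Relative clearance = 0.1175 + 0.608 + 0.028 + 0.49 = 1.2435.
New steady-state plasma level = 16.3 / 1.2435 = 13.1 μg/mL (concentration scales inversely with clearance).

13.1 μg/mL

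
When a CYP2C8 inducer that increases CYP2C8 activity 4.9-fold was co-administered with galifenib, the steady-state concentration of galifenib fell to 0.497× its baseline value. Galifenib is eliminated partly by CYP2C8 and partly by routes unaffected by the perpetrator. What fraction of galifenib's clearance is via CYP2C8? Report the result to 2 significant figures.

0.26

Call the CYP2C8 fraction fm. After the interaction, CL_new/CL_old = fm × 4.9 + (1 − fm).
Steady-state concentration ratio = 1 / (new CL fraction), so new CL fraction = 1 / 0.497 = 2.012.
fm × 4.9 + 1 − fm = 2.012  ⇒  fm × (4.9 − 1) = 1.012  ⇒  fm = 0.26.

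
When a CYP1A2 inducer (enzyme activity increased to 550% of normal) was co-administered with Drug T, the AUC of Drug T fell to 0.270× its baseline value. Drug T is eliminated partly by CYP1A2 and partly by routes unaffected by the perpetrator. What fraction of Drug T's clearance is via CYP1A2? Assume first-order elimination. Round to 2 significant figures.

Call the CYP1A2 fraction fm. After the interaction, CL_new/CL_old = fm × 5.5 + (1 − fm).
AUC ratio = 1 / (new CL fraction), so new CL fraction = 1 / 0.270 = 3.704.
fm × 5.5 + 1 − fm = 3.704  ⇒  fm × (5.5 − 1) = 2.704  ⇒  fm = 0.60.

0.60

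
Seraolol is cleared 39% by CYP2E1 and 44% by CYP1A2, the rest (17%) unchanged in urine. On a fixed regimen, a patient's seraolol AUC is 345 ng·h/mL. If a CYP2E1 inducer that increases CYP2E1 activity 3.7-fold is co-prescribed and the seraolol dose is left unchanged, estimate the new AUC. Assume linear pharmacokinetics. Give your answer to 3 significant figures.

The CYP2E1 pathway (39% of clearance) increases to 3.7× activity: 0.39 × 3.7 = 1.443.
CYP1A2 (44%) and the residual 17% are unaffected.
CL_new/CL_old = 1.443 + 0.44 + 0.17 = 2.053.
With dosing unchanged, AUC scales as 1/CL: 345 / 2.053 = 168 ng·h/mL.

168 ng·h/mL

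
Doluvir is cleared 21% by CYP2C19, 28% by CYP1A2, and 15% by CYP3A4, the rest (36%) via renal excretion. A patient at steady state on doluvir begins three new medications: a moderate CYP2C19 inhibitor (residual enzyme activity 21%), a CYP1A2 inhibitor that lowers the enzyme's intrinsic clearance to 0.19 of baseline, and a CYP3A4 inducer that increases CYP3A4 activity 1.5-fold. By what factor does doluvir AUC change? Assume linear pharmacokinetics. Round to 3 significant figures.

1.47

The CYP2C19 pathway (21% of clearance) is reduced to 0.21× activity: 0.21 × 0.21 = 0.0441.
The CYP1A2 pathway (28% of clearance) is reduced to 0.19× activity: 0.28 × 0.19 = 0.0532.
The CYP3A4 pathway (15% of clearance) is boosted to 1.5× activity: 0.15 × 1.5 = 0.225.
Non-CYP routes (36%) are unchanged.
Relative clearance = 0.0441 + 0.0532 + 0.225 + 0.36 = 0.6823.
AUC ∝ 1/CL: fold-change = 1 / 0.6823 = 1.47.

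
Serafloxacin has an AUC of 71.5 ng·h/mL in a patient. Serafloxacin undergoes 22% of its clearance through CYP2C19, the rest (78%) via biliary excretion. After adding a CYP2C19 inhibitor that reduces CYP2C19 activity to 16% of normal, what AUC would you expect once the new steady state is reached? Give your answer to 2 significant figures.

88 ng·h/mL

The CYP2C19 pathway (22% of clearance) is reduced to 0.16× activity: 0.22 × 0.16 = 0.0352.
The remaining 78% of clearance is unaffected.
CL_new/CL_old = 0.0352 + 0.78 = 0.8152.
AUC ∝ 1/CL, so new value = 71.5 / 0.8152 = 88 ng·h/mL.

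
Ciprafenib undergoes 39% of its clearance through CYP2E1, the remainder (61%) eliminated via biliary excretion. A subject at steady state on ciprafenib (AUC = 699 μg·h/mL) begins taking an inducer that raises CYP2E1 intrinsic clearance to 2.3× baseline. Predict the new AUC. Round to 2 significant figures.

4.6 × 10² μg·h/mL

The CYP2E1 pathway (39% of clearance) is boosted to 2.3× activity: 0.39 × 2.3 = 0.897.
Non-CYP routes (61%) are unchanged.
CL_new/CL_old = 0.897 + 0.61 = 1.507.
New AUC = baseline ÷ relative clearance = 699 / 1.507 = 4.6 × 10² μg·h/mL.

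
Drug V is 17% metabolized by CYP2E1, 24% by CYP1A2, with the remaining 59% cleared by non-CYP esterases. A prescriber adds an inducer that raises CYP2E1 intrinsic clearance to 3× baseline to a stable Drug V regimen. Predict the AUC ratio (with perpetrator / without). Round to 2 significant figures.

0.75

CYP2E1: 0.17 × 3 = 0.51
CYP1A2: 0.24 (unchanged)
Other: 0.59 (unchanged)
CL_new/CL_old = 0.51 + 0.24 + 0.59 = 1.34.
AUC is inversely proportional to clearance, so the fold-change is 1 / 1.34 = 0.75.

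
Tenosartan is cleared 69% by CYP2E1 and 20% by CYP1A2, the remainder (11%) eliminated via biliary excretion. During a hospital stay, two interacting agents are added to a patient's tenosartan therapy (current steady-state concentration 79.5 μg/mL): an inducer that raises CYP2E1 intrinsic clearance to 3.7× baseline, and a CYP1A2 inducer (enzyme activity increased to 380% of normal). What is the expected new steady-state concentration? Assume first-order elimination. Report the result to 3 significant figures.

The CYP2E1 pathway (69% of clearance) rises to 3.7× activity: 0.69 × 3.7 = 2.553.
The CYP1A2 pathway (20% of clearance) rises to 3.8× activity: 0.2 × 3.8 = 0.76.
The remaining 11% of clearance is unaffected.
CL_new/CL_old = 2.553 + 0.76 + 0.11 = 3.423.
New steady-state concentration = 79.5 / 3.423 = 23.2 μg/mL (concentration scales inversely with clearance).

23.2 μg/mL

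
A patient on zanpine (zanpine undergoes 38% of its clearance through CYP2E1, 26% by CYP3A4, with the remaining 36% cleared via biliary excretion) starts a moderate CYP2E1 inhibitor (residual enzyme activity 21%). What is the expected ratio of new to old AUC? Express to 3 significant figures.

1.43

CYP2E1: 0.38 × 0.21 = 0.0798
CYP3A4: 0.26 (unchanged)
Other: 0.36 (unchanged)
New clearance relative to baseline: 0.0798 + 0.26 + 0.36 = 0.6998.
AUC is inversely proportional to clearance, so the fold-change is 1 / 0.6998 = 1.43.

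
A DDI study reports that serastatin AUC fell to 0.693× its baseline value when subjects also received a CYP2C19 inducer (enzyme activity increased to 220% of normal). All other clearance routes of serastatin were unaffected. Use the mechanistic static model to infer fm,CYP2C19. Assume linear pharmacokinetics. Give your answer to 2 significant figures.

0.37

CL'/CL = 1 / 0.693 = 1.443
2.2·fm + (1 − fm) = 1.443
fm = (1.443 − 1) / (2.2 − 1) = 0.37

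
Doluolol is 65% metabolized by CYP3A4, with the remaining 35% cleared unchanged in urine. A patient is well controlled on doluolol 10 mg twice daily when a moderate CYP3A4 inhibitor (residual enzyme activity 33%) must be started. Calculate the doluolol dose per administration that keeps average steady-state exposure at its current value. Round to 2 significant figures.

The CYP3A4 pathway (65% of clearance) is reduced to 0.33× activity: 0.65 × 0.33 = 0.2145.
Non-CYP routes (35%) are unchanged.
Relative clearance = 0.2145 + 0.35 = 0.5645.
Css,avg = (dose rate)/CL, so holding Css fixed requires dose ∝ CL: 10 × 0.5645 = 5.6 mg.

5.6 mg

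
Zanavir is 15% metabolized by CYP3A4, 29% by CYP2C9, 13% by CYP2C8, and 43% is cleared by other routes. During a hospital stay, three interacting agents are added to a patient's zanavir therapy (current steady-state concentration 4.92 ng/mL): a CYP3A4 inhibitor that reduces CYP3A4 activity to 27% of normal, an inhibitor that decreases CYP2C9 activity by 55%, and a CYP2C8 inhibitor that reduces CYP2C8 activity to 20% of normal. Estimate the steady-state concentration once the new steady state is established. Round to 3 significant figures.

CYP3A4: 0.15 × 0.27 = 0.0405
CYP2C9: 0.29 × 0.45 = 0.1305
CYP2C8: 0.13 × 0.2 = 0.026
Other: 0.43 (unchanged)
New clearance relative to baseline: 0.0405 + 0.1305 + 0.026 + 0.43 = 0.627.
Dividing the baseline by the relative clearance: 4.92 / 0.627 = 7.85 ng/mL.

7.85 ng/mL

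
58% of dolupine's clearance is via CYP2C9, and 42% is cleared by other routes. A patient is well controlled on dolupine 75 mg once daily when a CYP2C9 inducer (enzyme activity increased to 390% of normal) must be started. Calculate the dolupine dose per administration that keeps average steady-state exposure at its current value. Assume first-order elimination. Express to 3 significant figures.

201 mg

The CYP2C9 pathway (58% of clearance) increases to 3.9× activity: 0.58 × 3.9 = 2.262.
The remaining 42% of clearance is unaffected.
New clearance relative to baseline: 2.262 + 0.42 = 2.682.
Exposure is unchanged when dose changes in proportion to clearance. New dose = 75 mg × 2.682 = 201 mg.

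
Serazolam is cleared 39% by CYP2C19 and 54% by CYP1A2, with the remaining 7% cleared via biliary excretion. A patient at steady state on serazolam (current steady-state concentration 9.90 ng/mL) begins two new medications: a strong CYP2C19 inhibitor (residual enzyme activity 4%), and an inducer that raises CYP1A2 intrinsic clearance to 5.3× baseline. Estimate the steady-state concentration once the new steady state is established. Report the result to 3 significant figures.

CYP2C19: 0.39 × 0.04 = 0.0156
CYP1A2: 0.54 × 5.3 = 2.862
Other: 0.07 (unchanged)
New clearance relative to baseline: 0.0156 + 2.862 + 0.07 = 2.9476.
Steady-state concentration ∝ 1/CL: new value = 9.90 / 2.9476 = 3.36 ng/mL.

3.36 ng/mL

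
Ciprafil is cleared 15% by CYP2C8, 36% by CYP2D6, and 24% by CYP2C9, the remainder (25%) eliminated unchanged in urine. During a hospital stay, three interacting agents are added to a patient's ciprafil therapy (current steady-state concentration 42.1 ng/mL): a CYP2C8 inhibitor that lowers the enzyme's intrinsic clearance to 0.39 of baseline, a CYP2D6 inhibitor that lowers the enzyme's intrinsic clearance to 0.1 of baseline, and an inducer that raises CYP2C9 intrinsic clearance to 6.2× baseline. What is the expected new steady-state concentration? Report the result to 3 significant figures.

23.0 ng/mL

CYP2C8: 0.15 × 0.39 = 0.0585
CYP2D6: 0.36 × 0.1 = 0.036
CYP2C9: 0.24 × 6.2 = 1.488
Other: 0.25 (unchanged)
CL_new/CL_old = 0.0585 + 0.036 + 1.488 + 0.25 = 1.8325.
Steady-state concentration ∝ 1/CL: new value = 42.1 / 1.8325 = 23.0 ng/mL.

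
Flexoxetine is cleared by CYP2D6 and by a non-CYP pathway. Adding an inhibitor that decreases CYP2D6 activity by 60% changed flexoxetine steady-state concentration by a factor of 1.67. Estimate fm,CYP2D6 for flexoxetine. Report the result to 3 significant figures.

0.669

Let x = fm,CYP2D6. Because steady-state concentration ∝ 1/CL, relative clearance fell to 1/1.67 = 0.5988.
Setting x·0.4 + (1 − x) = 0.5988 and solving: x = (0.5988 − 1)/(0.4 − 1) = 0.669.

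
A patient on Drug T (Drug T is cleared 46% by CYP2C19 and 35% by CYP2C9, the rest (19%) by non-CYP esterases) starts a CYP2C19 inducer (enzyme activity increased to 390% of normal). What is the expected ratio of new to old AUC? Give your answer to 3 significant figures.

0.428

The CYP2C19 pathway (46% of clearance) is boosted to 3.9× activity: 0.46 × 3.9 = 1.794.
CYP2C9 (35%) and the residual 19% are unaffected.
New clearance relative to baseline: 1.794 + 0.35 + 0.19 = 2.334.
AUC ratio = CL_old/CL_new = 1 / 2.334 = 0.428.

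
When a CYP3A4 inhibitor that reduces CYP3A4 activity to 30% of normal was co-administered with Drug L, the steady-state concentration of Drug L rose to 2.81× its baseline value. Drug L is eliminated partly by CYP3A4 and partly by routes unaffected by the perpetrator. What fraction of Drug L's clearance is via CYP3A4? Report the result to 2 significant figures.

Call the CYP3A4 fraction fm. After the interaction, CL_new/CL_old = fm × 0.3 + (1 − fm).
Steady-state concentration ratio = 1 / (new CL fraction), so new CL fraction = 1 / 2.81 = 0.3559.
fm × 0.3 + 1 − fm = 0.3559  ⇒  fm × (0.3 − 1) = −0.6441  ⇒  fm = 0.92.

0.92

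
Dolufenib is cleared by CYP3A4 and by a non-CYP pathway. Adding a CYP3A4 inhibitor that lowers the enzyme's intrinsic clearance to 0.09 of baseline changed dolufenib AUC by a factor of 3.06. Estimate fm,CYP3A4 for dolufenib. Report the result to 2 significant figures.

0.74

Write x for the fraction cleared via CYP3A4. The observed AUC change means clearance fell to 1/3.06 = 0.3268 of baseline.
Only the CYP3A4 route changed, so 0.3268 = x·0.09 + (1 − x), giving x = 0.74.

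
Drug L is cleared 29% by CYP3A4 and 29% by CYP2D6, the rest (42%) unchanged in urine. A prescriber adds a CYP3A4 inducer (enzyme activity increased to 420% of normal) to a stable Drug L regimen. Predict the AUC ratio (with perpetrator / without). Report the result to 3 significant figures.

The CYP3A4 pathway (29% of clearance) is boosted to 4.2× activity: 0.29 × 4.2 = 1.218.
CYP2D6 (29%) and the residual 42% are unaffected.
New clearance relative to baseline: 1.218 + 0.29 + 0.42 = 1.928.
AUC ratio = CL_old/CL_new = 1 / 1.928 = 0.519.

0.519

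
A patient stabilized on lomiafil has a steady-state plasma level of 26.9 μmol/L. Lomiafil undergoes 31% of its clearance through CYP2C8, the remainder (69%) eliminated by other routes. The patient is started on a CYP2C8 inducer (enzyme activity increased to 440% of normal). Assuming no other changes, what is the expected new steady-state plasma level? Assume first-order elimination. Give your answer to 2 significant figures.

The CYP2C8 pathway (31% of clearance) increases to 4.4× activity: 0.31 × 4.4 = 1.364.
The remaining 69% of clearance is unaffected.
CL_new/CL_old = 1.364 + 0.69 = 2.054.
Steady-state plasma level ∝ 1/CL, so new value = 26.9 / 2.054 = 13 μmol/L.

13 μmol/L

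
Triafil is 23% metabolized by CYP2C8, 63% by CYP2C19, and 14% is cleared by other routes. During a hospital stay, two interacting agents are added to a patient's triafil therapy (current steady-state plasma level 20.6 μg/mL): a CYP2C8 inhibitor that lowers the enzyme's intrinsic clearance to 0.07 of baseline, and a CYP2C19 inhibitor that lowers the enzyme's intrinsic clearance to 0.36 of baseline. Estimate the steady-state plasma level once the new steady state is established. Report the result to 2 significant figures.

54 μg/mL

CYP2C8: 0.23 × 0.07 = 0.0161
CYP2C19: 0.63 × 0.36 = 0.2268
Other: 0.14 (unchanged)
New clearance relative to baseline: 0.0161 + 0.2268 + 0.14 = 0.3829.
New steady-state plasma level = 20.6 / 0.3829 = 54 μg/mL (concentration scales inversely with clearance).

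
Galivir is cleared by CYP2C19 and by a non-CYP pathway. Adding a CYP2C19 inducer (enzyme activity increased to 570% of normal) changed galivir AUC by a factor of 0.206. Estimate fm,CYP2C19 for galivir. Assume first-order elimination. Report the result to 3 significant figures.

0.820

CL'/CL = 1 / 0.206 = 4.854
5.7·fm + (1 − fm) = 4.854
fm = (4.854 − 1) / (5.7 − 1) = 0.820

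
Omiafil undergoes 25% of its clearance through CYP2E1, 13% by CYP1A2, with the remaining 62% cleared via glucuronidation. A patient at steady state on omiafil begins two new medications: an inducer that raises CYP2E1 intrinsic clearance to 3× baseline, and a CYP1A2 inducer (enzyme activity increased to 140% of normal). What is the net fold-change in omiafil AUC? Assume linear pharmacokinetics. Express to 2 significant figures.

0.64

CYP2E1: 0.25 × 3 = 0.75
CYP1A2: 0.13 × 1.4 = 0.182
Other: 0.62 (unchanged)
CL_new/CL_old = 0.75 + 0.182 + 0.62 = 1.552.
Net AUC ratio = 1 / 1.552 = 0.64.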